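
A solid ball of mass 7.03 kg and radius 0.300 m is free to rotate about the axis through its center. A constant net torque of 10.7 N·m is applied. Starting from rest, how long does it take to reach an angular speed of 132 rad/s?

I = (2/5)MR² = (2/5)(7.03)(0.300)² = 0.2531 kg·m².
α = τ/I = 10.7/0.2531 = 42.28 rad/s².
ω = αt ⇒ t = ω/α = 132/42.28 = 3.122 s.

t ≈ 3.12 s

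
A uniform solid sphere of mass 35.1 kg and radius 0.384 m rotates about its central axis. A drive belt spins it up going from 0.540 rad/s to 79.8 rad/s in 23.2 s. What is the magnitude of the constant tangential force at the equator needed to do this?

I = (2/5)MR² = (2/5)(35.1)(0.384)² = 2.070 kg·m².
α = Δω/Δt = (79.8 − 0.540)/23.2 = 3.416 rad/s².
The required torque is τ = Iα = (2.070)(3.416) = 7.073 N·m.
A tangential force at the equator gives τ = FR, so F = τ/R = 7.073/0.384 = 18.42 N.

F ≈ 18.4 N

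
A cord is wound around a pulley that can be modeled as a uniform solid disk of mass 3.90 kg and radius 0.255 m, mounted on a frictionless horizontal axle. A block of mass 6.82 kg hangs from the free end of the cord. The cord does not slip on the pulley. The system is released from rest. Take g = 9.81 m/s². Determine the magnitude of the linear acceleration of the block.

I = ½MR² = (1/2)(3.90)(0.255)² = 0.1268 kg·m².
Block: mg − T = ma. Pulley: TR = Iα. No-slip: a = αR, so T = (I/R²)a = 1.950·a.
Then mg = (m + 1.950)a, so a = (6.82)(9.81)/(6.82 + 1.950) = 7.629 m/s².

a ≈ 7.63 m/s²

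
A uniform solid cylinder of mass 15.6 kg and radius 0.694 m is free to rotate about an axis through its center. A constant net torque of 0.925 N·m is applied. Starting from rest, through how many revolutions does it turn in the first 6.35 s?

≈ 0.790 revolutions

I = ½MR² = (1/2)(15.6)(0.694)² = 3.757 kg·m².
α = τ/I = 0.925/3.757 = 0.2462 rad/s².
θ = ½αt² = ½(0.2462)(6.35)² = 4.964 rad.
Revolutions = θ/(2π) = 0.7901.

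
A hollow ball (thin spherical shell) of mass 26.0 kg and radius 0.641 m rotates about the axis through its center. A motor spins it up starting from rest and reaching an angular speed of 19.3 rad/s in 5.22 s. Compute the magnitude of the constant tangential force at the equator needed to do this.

I = (2/3)MR² = (2/3)(26.0)(0.641)² = 7.122 kg·m².
α = Δω/Δt = (19.3 − 0)/5.22 = 3.697 rad/s².
The required torque is τ = Iα = (7.122)(3.697) = 26.33 N·m.
A tangential force at the equator gives τ = FR, so F = τ/R = 26.33/0.641 = 41.08 N.

F ≈ 41.1 N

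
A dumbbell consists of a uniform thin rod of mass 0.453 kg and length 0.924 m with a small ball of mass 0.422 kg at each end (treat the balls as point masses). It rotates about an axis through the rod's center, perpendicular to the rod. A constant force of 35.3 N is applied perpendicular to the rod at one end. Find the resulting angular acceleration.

α ≈ 76.8 rad/s²

I_rod = (1/12)ML² = (1/12)(0.453)(0.924)² = 0.03223 kg·m².
I_balls = 2·m·(L/2)² = 2(0.422)(0.4620)² = 0.1801 kg·m².
Total I = 0.2124 kg·m².
τ = F·(L/2) = (35.3)(0.462) = 16.31 N·m.
α = τ/I = 16.31/0.2124 = 76.79 rad/s².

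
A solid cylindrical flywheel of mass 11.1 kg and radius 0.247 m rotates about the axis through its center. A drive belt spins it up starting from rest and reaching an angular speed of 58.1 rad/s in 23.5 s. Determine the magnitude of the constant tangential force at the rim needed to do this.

F ≈ 3.39 N

I = ½MR² = (1/2)(11.1)(0.247)² = 0.3386 kg·m².
α = Δω/Δt = (58.1 − 0)/23.5 = 2.472 rad/s².
The required torque is τ = Iα = (0.3386)(2.472) = 0.8371 N·m.
A tangential force at the rim gives τ = FR, so F = τ/R = 0.8371/0.247 = 3.389 N.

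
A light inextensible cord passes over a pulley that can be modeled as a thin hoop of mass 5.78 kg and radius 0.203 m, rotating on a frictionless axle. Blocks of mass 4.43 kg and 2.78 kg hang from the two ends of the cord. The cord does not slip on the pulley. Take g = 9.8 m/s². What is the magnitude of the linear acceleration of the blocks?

a ≈ 1.24 m/s²

I = MR² = (5.78)(0.203)² = 0.2382 kg·m².
Heavier block: m₁g − T₁ = m₁a. Lighter block: T₂ − m₂g = m₂a.
Pulley: (T₁ − T₂)R = Iα = I(a/R), so T₁ − T₂ = (I/R²)a = 1·M_p a = 5.780·a.
Adding the three: (m₁ − m₂)g = (m₁ + m₂ + 5.780)a, so a = (4.43 − 2.78)(9.8)/(4.43 + 2.78 + 5.780) = 1.245 m/s².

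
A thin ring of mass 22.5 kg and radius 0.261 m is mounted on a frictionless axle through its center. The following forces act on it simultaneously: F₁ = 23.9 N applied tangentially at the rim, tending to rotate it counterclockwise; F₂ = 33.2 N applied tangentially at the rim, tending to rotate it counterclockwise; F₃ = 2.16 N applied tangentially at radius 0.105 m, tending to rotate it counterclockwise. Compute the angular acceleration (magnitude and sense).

I = MR² = (22.5)(0.261)² = 1.533 kg·m².
Taking counterclockwise as positive: τ₁ = +(23.9)(0.261) = +6.238 N·m; τ₂ = +(33.2)(0.261) = +8.665 N·m; τ₃ = +(2.16)(0.105) = +0.2268 N·m.
Net torque τ = 15.13 N·m.
α = τ/I = 15.13/1.533 = 9.871 rad/s².

α ≈ 9.87 rad/s², counterclockwise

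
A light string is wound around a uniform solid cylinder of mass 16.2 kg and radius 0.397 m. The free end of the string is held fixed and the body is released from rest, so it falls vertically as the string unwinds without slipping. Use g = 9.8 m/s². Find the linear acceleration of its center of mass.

a ≈ 6.53 m/s²

Translation: Mg − T = Ma. Rotation about the center: TR = Iα with I = ½MR².
With a = αR: T = (I/R²)a = (1/2)M a, so Mg = (1 + 0.5000)Ma.
a = g/(1 + 0.5000) = 9.8/1.500 = 6.533 m/s².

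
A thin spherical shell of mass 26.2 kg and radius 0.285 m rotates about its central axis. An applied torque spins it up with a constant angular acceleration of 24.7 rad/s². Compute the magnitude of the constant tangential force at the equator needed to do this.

I = (2/3)MR² = (2/3)(26.2)(0.285)² = 1.419 kg·m².
The required torque is τ = Iα = (1.419)(24.70) = 35.04 N·m.
A tangential force at the equator gives τ = FR, so F = τ/R = 35.04/0.285 = 123.0 N.

F ≈ 123 N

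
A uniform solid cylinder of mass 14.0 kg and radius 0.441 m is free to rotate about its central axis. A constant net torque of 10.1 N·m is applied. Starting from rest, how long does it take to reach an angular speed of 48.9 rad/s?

t ≈ 6.59 s

I = ½MR² = (1/2)(14.0)(0.441)² = 1.361 kg·m².
α = τ/I = 10.1/1.361 = 7.419 rad/s².
ω = αt ⇒ t = ω/α = 48.9/7.419 = 6.591 s.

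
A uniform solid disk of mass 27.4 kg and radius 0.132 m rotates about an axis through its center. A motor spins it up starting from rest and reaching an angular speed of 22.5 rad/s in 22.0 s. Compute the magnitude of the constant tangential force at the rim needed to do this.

F ≈ 1.85 N

I = ½MR² = (1/2)(27.4)(0.132)² = 0.2387 kg·m².
α = Δω/Δt = (22.5 − 0)/22.0 = 1.023 rad/s².
The required torque is τ = Iα = (0.2387)(1.023) = 0.2441 N·m.
A tangential force at the rim gives τ = FR, so F = τ/R = 0.2441/0.132 = 1.849 N.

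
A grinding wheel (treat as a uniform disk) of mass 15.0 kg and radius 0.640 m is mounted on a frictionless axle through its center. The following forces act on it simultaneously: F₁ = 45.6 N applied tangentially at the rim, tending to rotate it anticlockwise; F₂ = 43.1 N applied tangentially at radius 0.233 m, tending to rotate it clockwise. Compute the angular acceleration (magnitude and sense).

I = ½MR² = (1/2)(15.0)(0.640)² = 3.072 kg·m².
Taking anticlockwise as positive: τ₁ = +(45.6)(0.640) = +29.18 N·m; τ₂ = −(43.1)(0.233) = −10.04 N·m.
Net torque τ = 19.14 N·m.
α = τ/I = 19.14/3.072 = 6.231 rad/s².

α ≈ 6.23 rad/s², anticlockwise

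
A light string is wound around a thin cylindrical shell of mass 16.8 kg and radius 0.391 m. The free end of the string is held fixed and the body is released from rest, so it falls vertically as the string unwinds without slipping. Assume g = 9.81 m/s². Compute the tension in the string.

T ≈ 82.4 N

Translation: Mg − T = Ma. Rotation about the center: TR = Iα with I = MR².
With a = αR: T = (I/R²)a = M a, so Mg = (1 + 1.000)Ma.
a = g/(1 + 1.000) = 9.81/2.000 = 4.905 m/s².
T = 1.000·M·a = (1.000)(16.8)(4.905) = 82.40 N.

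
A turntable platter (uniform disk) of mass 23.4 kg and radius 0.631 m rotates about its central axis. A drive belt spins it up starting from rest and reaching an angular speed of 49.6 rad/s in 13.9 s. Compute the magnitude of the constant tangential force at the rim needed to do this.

F ≈ 26.3 N

I = ½MR² = (1/2)(23.4)(0.631)² = 4.658 kg·m².
α = Δω/Δt = (49.6 − 0)/13.9 = 3.568 rad/s².
The required torque is τ = Iα = (4.658)(3.568) = 16.62 N·m.
A tangential force at the rim gives τ = FR, so F = τ/R = 16.62/0.631 = 26.34 N.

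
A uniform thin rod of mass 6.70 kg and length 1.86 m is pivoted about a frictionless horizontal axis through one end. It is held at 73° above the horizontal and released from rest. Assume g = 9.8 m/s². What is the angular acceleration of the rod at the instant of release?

α ≈ 2.31 rad/s²

About the pivot, I = (1/3)ML² = (1/3)(6.70)(1.86)² = 7.726 kg·m².
The weight acts at the center, a distance L/2 = 0.9300 m from the pivot; τ = Mg(L/2) cos 73° = 17.85 N·m.
α = τ/I = 17.85/7.726 = 2.311 rad/s².
(Equivalently α = (3g/(2L)) cos 73° = 2.311 rad/s².)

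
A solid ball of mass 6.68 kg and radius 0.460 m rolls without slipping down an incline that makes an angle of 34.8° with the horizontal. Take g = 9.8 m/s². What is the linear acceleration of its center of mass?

Translation along the incline: Mg sinθ − f = Ma.
Rotation about the center: fR = Iα with I = (2/5)MR². No-slip gives a = αR, so f = (I/R²)a = (2/5)M a.
Substituting: Mg sinθ = (1 + 0.4000)Ma, so a = g sinθ/(1 + 0.4000) = (9.8) sin 34.8° / 1.400 = 3.995 m/s².

a ≈ 3.99 m/s²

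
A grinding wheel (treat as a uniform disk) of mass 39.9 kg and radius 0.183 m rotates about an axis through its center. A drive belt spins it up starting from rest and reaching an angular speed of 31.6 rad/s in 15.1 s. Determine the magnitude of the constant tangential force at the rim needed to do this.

I = ½MR² = (1/2)(39.9)(0.183)² = 0.6681 kg·m².
α = Δω/Δt = (31.6 − 0)/15.1 = 2.093 rad/s².
The required torque is τ = Iα = (0.6681)(2.093) = 1.398 N·m.
A tangential force at the rim gives τ = FR, so F = τ/R = 1.398/0.183 = 7.640 N.

F ≈ 7.64 N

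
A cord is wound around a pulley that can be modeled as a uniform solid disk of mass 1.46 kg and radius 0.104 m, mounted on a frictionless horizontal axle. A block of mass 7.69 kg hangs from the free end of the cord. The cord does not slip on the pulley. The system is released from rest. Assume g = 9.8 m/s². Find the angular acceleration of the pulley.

I = ½MR² = (1/2)(1.46)(0.104)² = 0.007896 kg·m².
Block: mg − T = ma. Pulley: TR = Iα. No-slip: a = αR, so T = (I/R²)a = 0.7300·a.
Then mg = (m + 0.7300)a, so a = (7.69)(9.8)/(7.69 + 0.7300) = 8.950 m/s².
α = a/R = 8.950/0.104 = 86.06 rad/s².

α ≈ 86.1 rad/s²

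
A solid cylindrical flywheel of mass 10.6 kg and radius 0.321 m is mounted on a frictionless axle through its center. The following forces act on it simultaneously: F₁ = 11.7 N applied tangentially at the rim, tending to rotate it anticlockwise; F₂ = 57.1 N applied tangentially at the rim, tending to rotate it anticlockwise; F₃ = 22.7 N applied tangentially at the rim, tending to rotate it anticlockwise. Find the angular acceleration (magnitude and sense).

α ≈ 53.8 rad/s², anticlockwise

I = ½MR² = (1/2)(10.6)(0.321)² = 0.5461 kg·m².
Taking anticlockwise as positive: τ₁ = +(11.7)(0.321) = +3.756 N·m; τ₂ = +(57.1)(0.321) = +18.33 N·m; τ₃ = +(22.7)(0.321) = +7.287 N·m.
Net torque τ = 29.37 N·m.
α = τ/I = 29.37/0.5461 = 53.78 rad/s².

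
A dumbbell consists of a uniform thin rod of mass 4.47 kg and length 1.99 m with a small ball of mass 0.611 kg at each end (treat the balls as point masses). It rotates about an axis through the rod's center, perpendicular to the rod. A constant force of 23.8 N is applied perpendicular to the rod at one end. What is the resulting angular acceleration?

I_rod = (1/12)ML² = (1/12)(4.47)(1.99)² = 1.475 kg·m².
I_balls = 2·m·(L/2)² = 2(0.611)(0.9950)² = 1.210 kg·m².
Total I = 2.685 kg·m².
τ = F·(L/2) = (23.8)(0.995) = 23.68 N·m.
α = τ/I = 23.68/2.685 = 8.820 rad/s².

α ≈ 8.82 rad/s²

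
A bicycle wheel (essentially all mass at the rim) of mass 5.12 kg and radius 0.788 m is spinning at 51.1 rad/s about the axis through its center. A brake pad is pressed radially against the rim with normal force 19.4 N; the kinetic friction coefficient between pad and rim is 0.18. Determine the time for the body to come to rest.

t ≈ 59.0 s

I = MR² = (5.12)(0.788)² = 3.179 kg·m².
Friction force f = μN = (0.18)(19.4) = 3.492 N at the rim; torque magnitude τ = fR = 2.752 N·m, opposing ω.
|α| = τ/I = 2.752/3.179 = 0.8655 rad/s² (deceleration).
0 = ω₀ − |α|t ⇒ t = ω₀/|α| = 51.1/0.8655 = 59.04 s.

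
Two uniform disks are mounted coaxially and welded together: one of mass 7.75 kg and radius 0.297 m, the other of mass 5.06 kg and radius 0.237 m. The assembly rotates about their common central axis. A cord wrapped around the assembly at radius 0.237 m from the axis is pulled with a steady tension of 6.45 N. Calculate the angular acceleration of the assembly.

α ≈ 3.16 rad/s²

I = ½M₁R₁² + ½M₂R₂² = ½(7.75)(0.297)² + ½(5.06)(0.237)² = 0.4839 kg·m².
τ = F r = (6.45)(0.237) = 1.529 N·m.
α = τ/I = 1.529/0.4839 = 3.159 rad/s².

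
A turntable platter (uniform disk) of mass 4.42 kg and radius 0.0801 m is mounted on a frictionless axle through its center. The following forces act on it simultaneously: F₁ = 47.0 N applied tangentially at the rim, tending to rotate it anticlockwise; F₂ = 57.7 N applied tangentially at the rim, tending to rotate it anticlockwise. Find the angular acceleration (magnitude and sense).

α ≈ 591 rad/s², anticlockwise

I = ½MR² = (1/2)(4.42)(0.0801)² = 0.01418 kg·m².
Taking anticlockwise as positive: τ₁ = +(47.0)(0.0801) = +3.765 N·m; τ₂ = +(57.7)(0.0801) = +4.622 N·m.
Net torque τ = 8.386 N·m.
α = τ/I = 8.386/0.01418 = 591.5 rad/s².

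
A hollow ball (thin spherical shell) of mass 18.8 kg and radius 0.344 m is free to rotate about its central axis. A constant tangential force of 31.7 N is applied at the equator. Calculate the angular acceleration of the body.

α ≈ 7.35 rad/s²

I = (2/3)MR² = (2/3)(18.8)(0.344)² = 1.483 kg·m².
τ = F R = (31.7)(0.344) = 10.90 N·m.
From τ = Iα: α = 10.90/1.483 = 7.352 rad/s².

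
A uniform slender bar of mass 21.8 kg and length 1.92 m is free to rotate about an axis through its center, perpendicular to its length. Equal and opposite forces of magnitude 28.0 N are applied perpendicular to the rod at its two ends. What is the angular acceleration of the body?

α ≈ 8.03 rad/s²

I = (1/12)ML² = (1/12)(21.8)(1.92)² = 6.697 kg·m².
The couple gives τ = F·(L/2) + F·(L/2) = F L = (28.0)(1.92) = 53.76 N·m.
Newton's second law for rotation, τ = Iα, gives α = τ/I = 53.76/6.697 = 8.028 rad/s².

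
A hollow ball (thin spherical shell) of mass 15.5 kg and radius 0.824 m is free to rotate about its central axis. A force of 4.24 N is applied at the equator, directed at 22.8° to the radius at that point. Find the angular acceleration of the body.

I = (2/3)MR² = (2/3)(15.5)(0.824)² = 7.016 kg·m².
Only the tangential component produces torque: τ = F R sinθ = (4.24)(0.824) sin 22.8° = 1.354 N·m.
Newton's second law for rotation, τ = Iα, gives α = τ/I = 1.354/7.016 = 0.1930 rad/s².

α ≈ 0.193 rad/s²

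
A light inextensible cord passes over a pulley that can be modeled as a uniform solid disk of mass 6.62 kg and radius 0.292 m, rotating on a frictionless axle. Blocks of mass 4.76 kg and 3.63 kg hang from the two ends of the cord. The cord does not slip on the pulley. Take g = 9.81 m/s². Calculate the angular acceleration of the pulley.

α ≈ 3.24 rad/s²

I = ½MR² = (1/2)(6.62)(0.292)² = 0.2822 kg·m².
Heavier block: m₁g − T₁ = m₁a. Lighter block: T₂ − m₂g = m₂a.
Pulley: (T₁ − T₂)R = Iα = I(a/R), so T₁ − T₂ = (I/R²)a = (1/2)M_p a = 3.310·a.
Adding the three: (m₁ − m₂)g = (m₁ + m₂ + 3.310)a, so a = (4.76 − 3.63)(9.81)/(4.76 + 3.63 + 3.310) = 0.9475 m/s².
α = a/R = 0.9475/0.292 = 3.245 rad/s².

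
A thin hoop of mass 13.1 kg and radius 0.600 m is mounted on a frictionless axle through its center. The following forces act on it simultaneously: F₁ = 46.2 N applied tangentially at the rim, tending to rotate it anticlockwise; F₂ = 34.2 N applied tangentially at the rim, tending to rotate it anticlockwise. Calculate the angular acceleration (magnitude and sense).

α ≈ 10.2 rad/s², anticlockwise

I = MR² = (13.1)(0.600)² = 4.716 kg·m².
Taking anticlockwise as positive: τ₁ = +(46.2)(0.600) = +27.72 N·m; τ₂ = +(34.2)(0.600) = +20.52 N·m.
Net torque τ = 48.24 N·m.
α = τ/I = 48.24/4.716 = 10.23 rad/s².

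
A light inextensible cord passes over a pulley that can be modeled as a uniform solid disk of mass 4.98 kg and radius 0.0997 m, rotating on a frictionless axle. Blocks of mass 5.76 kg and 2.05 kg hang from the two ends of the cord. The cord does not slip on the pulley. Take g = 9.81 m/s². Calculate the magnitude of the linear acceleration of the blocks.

a ≈ 3.53 m/s²

I = ½MR² = (1/2)(4.98)(0.0997)² = 0.02475 kg·m².
Heavier block: m₁g − T₁ = m₁a. Lighter block: T₂ − m₂g = m₂a.
Pulley: (T₁ − T₂)R = Iα = I(a/R), so T₁ − T₂ = (I/R²)a = (1/2)M_p a = 2.490·a.
Adding the three: (m₁ − m₂)g = (m₁ + m₂ + 2.490)a, so a = (5.76 − 2.05)(9.81)/(5.76 + 2.05 + 2.490) = 3.534 m/s².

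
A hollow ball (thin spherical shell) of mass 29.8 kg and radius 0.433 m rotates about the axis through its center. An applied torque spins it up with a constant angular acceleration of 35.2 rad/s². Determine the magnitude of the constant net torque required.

I = (2/3)MR² = (2/3)(29.8)(0.433)² = 3.725 kg·m².
τ = Iα = (3.725)(35.20) = 131.1 N·m.

τ ≈ 131 N·m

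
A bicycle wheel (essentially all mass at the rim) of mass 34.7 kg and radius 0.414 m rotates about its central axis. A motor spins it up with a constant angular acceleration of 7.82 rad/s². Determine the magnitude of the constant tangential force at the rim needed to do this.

I = MR² = (34.7)(0.414)² = 5.947 kg·m².
The required torque is τ = Iα = (5.947)(7.820) = 46.51 N·m.
A tangential force at the rim gives τ = FR, so F = τ/R = 46.51/0.414 = 112.3 N.

F ≈ 112 N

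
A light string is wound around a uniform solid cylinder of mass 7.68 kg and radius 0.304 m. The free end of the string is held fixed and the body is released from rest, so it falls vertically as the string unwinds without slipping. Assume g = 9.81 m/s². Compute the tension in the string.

Translation: Mg − T = Ma. Rotation about the center: TR = Iα with I = ½MR².
With a = αR: T = (I/R²)a = (1/2)M a, so Mg = (1 + 0.5000)Ma.
a = g/(1 + 0.5000) = 9.81/1.500 = 6.540 m/s².
T = 0.5000·M·a = (0.5000)(7.68)(6.540) = 25.11 N.

T ≈ 25.1 N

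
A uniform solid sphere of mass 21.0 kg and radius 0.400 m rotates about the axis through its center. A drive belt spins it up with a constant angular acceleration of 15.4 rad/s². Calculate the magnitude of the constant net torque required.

τ ≈ 20.7 N·m

I = (2/5)MR² = (2/5)(21.0)(0.400)² = 1.344 kg·m².
τ = Iα = (1.344)(15.40) = 20.70 N·m.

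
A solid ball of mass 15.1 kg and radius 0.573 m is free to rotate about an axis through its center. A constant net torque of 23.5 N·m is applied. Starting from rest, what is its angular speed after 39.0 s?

ω ≈ 462 rad/s

I = (2/5)MR² = (2/5)(15.1)(0.573)² = 1.983 kg·m².
α = τ/I = 23.5/1.983 = 11.85 rad/s².
ω = ω₀ + αt = 0 + (11.85)(39.0) = 462.2 rad/s.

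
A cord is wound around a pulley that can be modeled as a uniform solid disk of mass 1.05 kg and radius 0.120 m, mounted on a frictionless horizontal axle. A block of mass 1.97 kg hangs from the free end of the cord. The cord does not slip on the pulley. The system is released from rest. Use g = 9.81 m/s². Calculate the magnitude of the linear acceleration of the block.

a ≈ 7.75 m/s²

I = ½MR² = (1/2)(1.05)(0.120)² = 0.007560 kg·m².
Block: mg − T = ma. Pulley: TR = Iα. No-slip: a = αR, so T = (I/R²)a = 0.5250·a.
Then mg = (m + 0.5250)a, so a = (1.97)(9.81)/(1.97 + 0.5250) = 7.746 m/s².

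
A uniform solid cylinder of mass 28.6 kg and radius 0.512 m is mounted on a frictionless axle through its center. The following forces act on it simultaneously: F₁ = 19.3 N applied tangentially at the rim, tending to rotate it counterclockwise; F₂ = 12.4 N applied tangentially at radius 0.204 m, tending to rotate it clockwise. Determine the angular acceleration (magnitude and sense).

I = ½MR² = (1/2)(28.6)(0.512)² = 3.749 kg·m².
Taking counterclockwise as positive: τ₁ = +(19.3)(0.512) = +9.882 N·m; τ₂ = −(12.4)(0.204) = −2.530 N·m.
Net torque τ = 7.352 N·m.
α = τ/I = 7.352/3.749 = 1.961 rad/s².

α ≈ 1.96 rad/s², counterclockwise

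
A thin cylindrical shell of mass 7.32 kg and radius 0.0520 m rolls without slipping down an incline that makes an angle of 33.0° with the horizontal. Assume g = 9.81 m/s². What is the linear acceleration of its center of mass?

Translation along the incline: Mg sinθ − f = Ma.
Rotation about the center: fR = Iα with I = MR². No-slip gives a = αR, so f = (I/R²)a = M a.
Substituting: Mg sinθ = (1 + 1.000)Ma, so a = g sinθ/(1 + 1.000) = (9.81) sin 33.0° / 2.000 = 2.671 m/s².

a ≈ 2.67 m/s²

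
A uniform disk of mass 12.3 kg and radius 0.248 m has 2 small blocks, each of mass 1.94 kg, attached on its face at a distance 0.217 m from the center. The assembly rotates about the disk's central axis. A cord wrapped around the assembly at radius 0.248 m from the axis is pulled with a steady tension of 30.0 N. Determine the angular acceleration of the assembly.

α ≈ 13.3 rad/s²

I_disk = ½MR² = ½(12.3)(0.248)² = 0.3782 kg·m².
I_blocks = 2·m·r² = 2(1.94)(0.217)² = 0.1827 kg·m².
Total I = 0.5610 kg·m².
τ = F r = (30.0)(0.248) = 7.440 N·m.
α = τ/I = 7.440/0.5610 = 13.26 rad/s².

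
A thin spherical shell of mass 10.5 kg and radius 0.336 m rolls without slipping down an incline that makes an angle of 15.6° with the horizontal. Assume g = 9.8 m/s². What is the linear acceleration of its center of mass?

Translation along the incline: Mg sinθ − f = Ma.
Rotation about the center: fR = Iα with I = (2/3)MR². No-slip gives a = αR, so f = (I/R²)a = (2/3)M a.
Substituting: Mg sinθ = (1 + 0.6667)Ma, so a = g sinθ/(1 + 0.6667) = (9.8) sin 15.6° / 1.667 = 1.581 m/s².

a ≈ 1.58 m/s²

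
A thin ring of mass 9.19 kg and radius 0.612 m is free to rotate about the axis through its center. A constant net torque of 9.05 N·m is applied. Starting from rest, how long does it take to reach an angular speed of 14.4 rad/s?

t ≈ 5.48 s

I = MR² = (9.19)(0.612)² = 3.442 kg·m².
α = τ/I = 9.05/3.442 = 2.629 rad/s².
ω = αt ⇒ t = ω/α = 14.4/2.629 = 5.477 s.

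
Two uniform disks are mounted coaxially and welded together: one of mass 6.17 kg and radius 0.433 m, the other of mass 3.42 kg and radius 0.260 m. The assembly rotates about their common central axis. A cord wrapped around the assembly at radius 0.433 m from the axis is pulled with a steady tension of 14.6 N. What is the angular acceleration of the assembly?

I = ½M₁R₁² + ½M₂R₂² = ½(6.17)(0.433)² + ½(3.42)(0.260)² = 0.6940 kg·m².
τ = F r = (14.6)(0.433) = 6.322 N·m.
α = τ/I = 6.322/0.6940 = 9.109 rad/s².

α ≈ 9.11 rad/s²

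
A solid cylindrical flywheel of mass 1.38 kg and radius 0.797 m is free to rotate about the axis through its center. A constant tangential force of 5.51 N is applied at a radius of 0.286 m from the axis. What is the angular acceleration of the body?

I = ½MR² = (1/2)(1.38)(0.797)² = 0.4383 kg·m².
τ = F·r = (5.51)(0.286) = 1.576 N·m.
Newton's second law for rotation, τ = Iα, gives α = τ/I = 1.576/0.4383 = 3.595 rad/s².

α ≈ 3.60 rad/s²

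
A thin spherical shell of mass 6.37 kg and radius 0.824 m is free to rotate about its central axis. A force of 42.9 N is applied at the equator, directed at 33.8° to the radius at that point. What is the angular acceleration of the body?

α ≈ 6.82 rad/s²

I = (2/3)MR² = (2/3)(6.37)(0.824)² = 2.883 kg·m².
Only the tangential component produces torque: τ = F R sinθ = (42.9)(0.824) sin 33.8° = 19.66 N·m.
Newton's second law for rotation, τ = Iα, gives α = τ/I = 19.66/2.883 = 6.820 rad/s².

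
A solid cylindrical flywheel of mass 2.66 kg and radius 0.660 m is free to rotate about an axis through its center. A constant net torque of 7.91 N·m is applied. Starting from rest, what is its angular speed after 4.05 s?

ω ≈ 55.3 rad/s

I = ½MR² = (1/2)(2.66)(0.660)² = 0.5793 kg·m².
α = τ/I = 7.91/0.5793 = 13.65 rad/s².
ω = ω₀ + αt = 0 + (13.65)(4.05) = 55.30 rad/s.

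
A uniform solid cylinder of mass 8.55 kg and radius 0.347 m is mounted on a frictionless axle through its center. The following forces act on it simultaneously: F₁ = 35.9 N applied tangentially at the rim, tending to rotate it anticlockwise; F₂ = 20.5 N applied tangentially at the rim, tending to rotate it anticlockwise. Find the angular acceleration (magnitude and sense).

I = ½MR² = (1/2)(8.55)(0.347)² = 0.5147 kg·m².
Taking anticlockwise as positive: τ₁ = +(35.9)(0.347) = +12.46 N·m; τ₂ = +(20.5)(0.347) = +7.113 N·m.
Net torque τ = 19.57 N·m.
α = τ/I = 19.57/0.5147 = 38.02 rad/s².

α ≈ 38.0 rad/s², anticlockwise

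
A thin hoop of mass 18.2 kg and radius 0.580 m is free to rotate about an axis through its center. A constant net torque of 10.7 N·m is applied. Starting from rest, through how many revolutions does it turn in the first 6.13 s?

I = MR² = (18.2)(0.580)² = 6.122 kg·m².
α = τ/I = 10.7/6.122 = 1.748 rad/s².
θ = ½αt² = ½(1.748)(6.13)² = 32.84 rad.
Revolutions = θ/(2π) = 5.226.

≈ 5.23 revolutions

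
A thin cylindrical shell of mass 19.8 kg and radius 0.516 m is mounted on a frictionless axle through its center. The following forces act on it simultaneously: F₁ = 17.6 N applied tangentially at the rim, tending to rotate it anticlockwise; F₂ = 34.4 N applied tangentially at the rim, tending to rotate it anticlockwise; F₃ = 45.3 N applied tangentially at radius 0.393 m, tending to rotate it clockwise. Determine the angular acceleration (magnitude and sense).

I = MR² = (19.8)(0.516)² = 5.272 kg·m².
Taking anticlockwise as positive: τ₁ = +(17.6)(0.516) = +9.082 N·m; τ₂ = +(34.4)(0.516) = +17.75 N·m; τ₃ = −(45.3)(0.393) = −17.80 N·m.
Net torque τ = 9.029 N·m.
α = τ/I = 9.029/5.272 = 1.713 rad/s².

α ≈ 1.71 rad/s², anticlockwise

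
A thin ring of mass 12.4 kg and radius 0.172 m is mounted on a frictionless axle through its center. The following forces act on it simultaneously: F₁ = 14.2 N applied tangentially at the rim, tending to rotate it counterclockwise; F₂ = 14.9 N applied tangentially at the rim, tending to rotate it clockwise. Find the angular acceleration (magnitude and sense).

I = MR² = (12.4)(0.172)² = 0.3668 kg·m².
Taking counterclockwise as positive: τ₁ = +(14.2)(0.172) = +2.442 N·m; τ₂ = −(14.9)(0.172) = −2.563 N·m.
Net torque τ = -0.1204 N·m.
α = τ/I = -0.1204/0.3668 = -0.3282 rad/s².

α ≈ 0.328 rad/s², clockwise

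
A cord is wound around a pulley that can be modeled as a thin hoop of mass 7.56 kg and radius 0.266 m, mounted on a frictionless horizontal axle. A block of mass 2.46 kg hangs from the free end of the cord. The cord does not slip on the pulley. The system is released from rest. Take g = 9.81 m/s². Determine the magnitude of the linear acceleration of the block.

I = MR² = (7.56)(0.266)² = 0.5349 kg·m².
Block: mg − T = ma. Pulley: TR = Iα. No-slip: a = αR, so T = (I/R²)a = 7.560·a.
Then mg = (m + 7.560)a, so a = (2.46)(9.81)/(2.46 + 7.560) = 2.408 m/s².

a ≈ 2.41 m/s²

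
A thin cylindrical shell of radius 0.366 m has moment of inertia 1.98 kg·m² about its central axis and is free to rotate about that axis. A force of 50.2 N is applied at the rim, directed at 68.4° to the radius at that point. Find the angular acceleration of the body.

Only the tangential component produces torque: τ = F R sinθ = (50.2)(0.366) sin 68.4° = 17.08 N·m.
Newton's second law for rotation, τ = Iα, gives α = τ/I = 17.08/1.980 = 8.628 rad/s².

α ≈ 8.63 rad/s²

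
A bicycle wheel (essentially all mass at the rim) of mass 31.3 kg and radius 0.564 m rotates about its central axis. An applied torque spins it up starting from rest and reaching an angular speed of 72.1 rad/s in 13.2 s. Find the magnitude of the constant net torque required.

τ ≈ 54.4 N·m

I = MR² = (31.3)(0.564)² = 9.956 kg·m².
α = Δω/Δt = (72.1 − 0)/13.2 = 5.462 rad/s².
τ = Iα = (9.956)(5.462) = 54.38 N·m.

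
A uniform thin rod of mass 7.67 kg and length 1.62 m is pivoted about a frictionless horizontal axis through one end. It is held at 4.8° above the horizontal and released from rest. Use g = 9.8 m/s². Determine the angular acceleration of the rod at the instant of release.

About the pivot, I = (1/3)ML² = (1/3)(7.67)(1.62)² = 6.710 kg·m².
The weight acts at the center, a distance L/2 = 0.8100 m from the pivot; τ = Mg(L/2) cos 4.8° = 60.67 N·m.
α = τ/I = 60.67/6.710 = 9.042 rad/s².
(Equivalently α = (3g/(2L)) cos 4.8° = 9.042 rad/s².)

α ≈ 9.04 rad/s²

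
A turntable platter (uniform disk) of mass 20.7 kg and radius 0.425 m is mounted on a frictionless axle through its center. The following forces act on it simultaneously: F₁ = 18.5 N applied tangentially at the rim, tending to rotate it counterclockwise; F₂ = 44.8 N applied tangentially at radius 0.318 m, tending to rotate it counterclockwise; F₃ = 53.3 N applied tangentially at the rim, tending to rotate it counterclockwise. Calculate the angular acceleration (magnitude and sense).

I = ½MR² = (1/2)(20.7)(0.425)² = 1.869 kg·m².
Taking counterclockwise as positive: τ₁ = +(18.5)(0.425) = +7.862 N·m; τ₂ = +(44.8)(0.318) = +14.25 N·m; τ₃ = +(53.3)(0.425) = +22.65 N·m.
Net torque τ = 44.76 N·m.
α = τ/I = 44.76/1.869 = 23.94 rad/s².

α ≈ 23.9 rad/s², counterclockwise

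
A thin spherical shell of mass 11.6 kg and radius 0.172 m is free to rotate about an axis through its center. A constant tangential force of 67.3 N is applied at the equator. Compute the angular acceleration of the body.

α ≈ 50.6 rad/s²

I = (2/3)MR² = (2/3)(11.6)(0.172)² = 0.2288 kg·m².
τ = F R = (67.3)(0.172) = 11.58 N·m.
From τ = Iα: α = 11.58/0.2288 = 50.60 rad/s².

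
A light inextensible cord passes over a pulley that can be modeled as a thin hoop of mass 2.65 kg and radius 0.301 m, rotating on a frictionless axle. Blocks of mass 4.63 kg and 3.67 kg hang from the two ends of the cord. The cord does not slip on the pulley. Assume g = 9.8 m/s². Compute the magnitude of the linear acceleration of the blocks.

a ≈ 0.859 m/s²

I = MR² = (2.65)(0.301)² = 0.2401 kg·m².
Heavier block: m₁g − T₁ = m₁a. Lighter block: T₂ − m₂g = m₂a.
Pulley: (T₁ − T₂)R = Iα = I(a/R), so T₁ − T₂ = (I/R²)a = 1·M_p a = 2.650·a.
Adding the three: (m₁ − m₂)g = (m₁ + m₂ + 2.650)a, so a = (4.63 − 3.67)(9.8)/(4.63 + 3.67 + 2.650) = 0.8592 m/s².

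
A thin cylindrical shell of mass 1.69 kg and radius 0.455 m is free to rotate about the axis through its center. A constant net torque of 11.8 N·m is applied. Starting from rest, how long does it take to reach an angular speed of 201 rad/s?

t ≈ 5.96 s

I = MR² = (1.69)(0.455)² = 0.3499 kg·m².
α = τ/I = 11.8/0.3499 = 33.73 rad/s².
ω = αt ⇒ t = ω/α = 201/33.73 = 5.960 s.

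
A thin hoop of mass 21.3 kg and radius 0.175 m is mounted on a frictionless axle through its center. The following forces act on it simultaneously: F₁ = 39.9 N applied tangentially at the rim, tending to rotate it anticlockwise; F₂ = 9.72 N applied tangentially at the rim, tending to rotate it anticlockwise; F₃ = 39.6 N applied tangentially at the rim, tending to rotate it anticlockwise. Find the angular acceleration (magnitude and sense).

I = MR² = (21.3)(0.175)² = 0.6523 kg·m².
Taking anticlockwise as positive: τ₁ = +(39.9)(0.175) = +6.982 N·m; τ₂ = +(9.72)(0.175) = +1.701 N·m; τ₃ = +(39.6)(0.175) = +6.930 N·m.
Net torque τ = 15.61 N·m.
α = τ/I = 15.61/0.6523 = 23.94 rad/s².

α ≈ 23.9 rad/s², anticlockwise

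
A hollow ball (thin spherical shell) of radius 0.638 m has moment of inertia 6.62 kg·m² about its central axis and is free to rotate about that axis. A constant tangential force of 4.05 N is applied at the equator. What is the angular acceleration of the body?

τ = F R = (4.05)(0.638) = 2.584 N·m.
Newton's second law for rotation, τ = Iα, gives α = τ/I = 2.584/6.620 = 0.3903 rad/s².

α ≈ 0.390 rad/s²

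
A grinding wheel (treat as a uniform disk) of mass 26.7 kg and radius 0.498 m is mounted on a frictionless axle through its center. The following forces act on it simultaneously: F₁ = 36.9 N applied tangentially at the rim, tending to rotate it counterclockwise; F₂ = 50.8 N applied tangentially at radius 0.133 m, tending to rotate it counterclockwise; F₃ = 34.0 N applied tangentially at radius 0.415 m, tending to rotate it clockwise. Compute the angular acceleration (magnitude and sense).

I = ½MR² = (1/2)(26.7)(0.498)² = 3.311 kg·m².
Taking counterclockwise as positive: τ₁ = +(36.9)(0.498) = +18.38 N·m; τ₂ = +(50.8)(0.133) = +6.756 N·m; τ₃ = −(34.0)(0.415) = −14.11 N·m.
Net torque τ = 11.02 N·m.
α = τ/I = 11.02/3.311 = 3.329 rad/s².

α ≈ 3.33 rad/s², counterclockwise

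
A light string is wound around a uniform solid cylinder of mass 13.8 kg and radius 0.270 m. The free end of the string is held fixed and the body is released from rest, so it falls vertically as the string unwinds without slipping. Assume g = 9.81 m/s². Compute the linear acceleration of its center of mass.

Translation: Mg − T = Ma. Rotation about the center: TR = Iα with I = ½MR².
With a = αR: T = (I/R²)a = (1/2)M a, so Mg = (1 + 0.5000)Ma.
a = g/(1 + 0.5000) = 9.81/1.500 = 6.540 m/s².

a ≈ 6.54 m/s²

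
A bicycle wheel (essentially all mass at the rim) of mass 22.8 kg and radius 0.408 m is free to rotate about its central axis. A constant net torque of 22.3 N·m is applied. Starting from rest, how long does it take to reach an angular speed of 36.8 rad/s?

I = MR² = (22.8)(0.408)² = 3.795 kg·m².
α = τ/I = 22.3/3.795 = 5.876 rad/s².
ω = αt ⇒ t = ω/α = 36.8/5.876 = 6.263 s.

t ≈ 6.26 s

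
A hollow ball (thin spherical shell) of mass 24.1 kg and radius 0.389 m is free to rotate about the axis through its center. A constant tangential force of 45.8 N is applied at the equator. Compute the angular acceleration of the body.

I = (2/3)MR² = (2/3)(24.1)(0.389)² = 2.431 kg·m².
τ = F R = (45.8)(0.389) = 17.82 N·m.
Newton's second law for rotation, τ = Iα, gives α = τ/I = 17.82/2.431 = 7.328 rad/s².

α ≈ 7.33 rad/s²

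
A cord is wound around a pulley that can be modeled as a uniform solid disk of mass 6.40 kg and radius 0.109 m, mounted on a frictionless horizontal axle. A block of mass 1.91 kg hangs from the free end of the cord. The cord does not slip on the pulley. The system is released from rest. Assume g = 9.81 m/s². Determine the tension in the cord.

T ≈ 11.7 N

I = ½MR² = (1/2)(6.40)(0.109)² = 0.03802 kg·m².
Block: mg − T = ma. Pulley: TR = Iα. No-slip: a = αR, so T = (I/R²)a = 3.200·a.
Then mg = (m + 3.200)a, so a = (1.91)(9.81)/(1.91 + 3.200) = 3.667 m/s².
T = 3.200·a = 11.73 N.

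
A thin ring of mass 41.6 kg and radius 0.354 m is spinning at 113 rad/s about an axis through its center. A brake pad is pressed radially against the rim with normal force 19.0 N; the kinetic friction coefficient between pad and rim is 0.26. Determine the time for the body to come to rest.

t ≈ 337 s

I = MR² = (41.6)(0.354)² = 5.213 kg·m².
Friction force f = μN = (0.26)(19.0) = 4.940 N at the rim; torque magnitude τ = fR = 1.749 N·m, opposing ω.
|α| = τ/I = 1.749/5.213 = 0.3355 rad/s² (deceleration).
0 = ω₀ − |α|t ⇒ t = ω₀/|α| = 113/0.3355 = 336.9 s.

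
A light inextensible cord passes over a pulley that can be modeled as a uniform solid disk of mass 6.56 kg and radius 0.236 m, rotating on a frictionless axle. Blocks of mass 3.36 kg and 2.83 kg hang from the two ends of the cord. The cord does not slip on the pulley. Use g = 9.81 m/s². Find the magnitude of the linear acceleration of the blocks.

I = ½MR² = (1/2)(6.56)(0.236)² = 0.1827 kg·m².
Heavier block: m₁g − T₁ = m₁a. Lighter block: T₂ − m₂g = m₂a.
Pulley: (T₁ − T₂)R = Iα = I(a/R), so T₁ − T₂ = (I/R²)a = (1/2)M_p a = 3.280·a.
Adding the three: (m₁ − m₂)g = (m₁ + m₂ + 3.280)a, so a = (3.36 − 2.83)(9.81)/(3.36 + 2.83 + 3.280) = 0.5490 m/s².

a ≈ 0.549 m/s²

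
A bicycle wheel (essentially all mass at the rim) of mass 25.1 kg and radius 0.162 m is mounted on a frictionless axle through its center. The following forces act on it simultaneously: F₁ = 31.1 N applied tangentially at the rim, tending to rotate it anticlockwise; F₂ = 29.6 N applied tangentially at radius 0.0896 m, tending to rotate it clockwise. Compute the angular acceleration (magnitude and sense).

α ≈ 3.62 rad/s², anticlockwise

I = MR² = (25.1)(0.162)² = 0.6587 kg·m².
Taking anticlockwise as positive: τ₁ = +(31.1)(0.162) = +5.038 N·m; τ₂ = −(29.6)(0.0896) = −2.652 N·m.
Net torque τ = 2.386 N·m.
α = τ/I = 2.386/0.6587 = 3.622 rad/s².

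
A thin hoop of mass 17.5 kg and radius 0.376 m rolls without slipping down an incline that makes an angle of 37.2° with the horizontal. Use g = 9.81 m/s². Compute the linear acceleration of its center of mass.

a ≈ 2.97 m/s²

Translation along the incline: Mg sinθ − f = Ma.
Rotation about the center: fR = Iα with I = MR². No-slip gives a = αR, so f = (I/R²)a = M a.
Substituting: Mg sinθ = (1 + 1.000)Ma, so a = g sinθ/(1 + 1.000) = (9.81) sin 37.2° / 2.000 = 2.966 m/s².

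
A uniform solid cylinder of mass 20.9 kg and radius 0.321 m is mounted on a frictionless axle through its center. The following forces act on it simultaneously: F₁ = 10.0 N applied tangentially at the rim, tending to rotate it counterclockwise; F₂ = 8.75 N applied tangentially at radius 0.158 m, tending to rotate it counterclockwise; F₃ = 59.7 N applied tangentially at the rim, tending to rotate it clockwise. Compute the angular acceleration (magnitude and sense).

I = ½MR² = (1/2)(20.9)(0.321)² = 1.077 kg·m².
Taking counterclockwise as positive: τ₁ = +(10.0)(0.321) = +3.210 N·m; τ₂ = +(8.75)(0.158) = +1.383 N·m; τ₃ = −(59.7)(0.321) = −19.16 N·m.
Net torque τ = -14.57 N·m.
α = τ/I = -14.57/1.077 = -13.53 rad/s².

α ≈ 13.5 rad/s², clockwise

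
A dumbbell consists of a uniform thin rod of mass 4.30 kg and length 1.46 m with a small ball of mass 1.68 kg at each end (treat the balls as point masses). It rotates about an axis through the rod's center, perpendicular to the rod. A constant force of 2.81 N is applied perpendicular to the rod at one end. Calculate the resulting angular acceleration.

α ≈ 0.803 rad/s²

I_rod = (1/12)ML² = (1/12)(4.30)(1.46)² = 0.7638 kg·m².
I_balls = 2·m·(L/2)² = 2(1.68)(0.7300)² = 1.791 kg·m².
Total I = 2.554 kg·m².
τ = F·(L/2) = (2.81)(0.730) = 2.051 N·m.
α = τ/I = 2.051/2.554 = 0.8031 rad/s².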